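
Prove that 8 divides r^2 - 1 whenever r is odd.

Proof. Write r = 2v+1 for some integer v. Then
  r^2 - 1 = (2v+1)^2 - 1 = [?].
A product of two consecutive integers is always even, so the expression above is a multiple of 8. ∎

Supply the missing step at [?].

(2v+1)^2 - 1 = 4v^2 + 4v + 1 - 1 = 4v^2 + 4v = 4v(v+1).
Since v and v+1 are consecutive, v(v+1) is even, and 4·(even) is a multiple of 8.

4v(v + 1)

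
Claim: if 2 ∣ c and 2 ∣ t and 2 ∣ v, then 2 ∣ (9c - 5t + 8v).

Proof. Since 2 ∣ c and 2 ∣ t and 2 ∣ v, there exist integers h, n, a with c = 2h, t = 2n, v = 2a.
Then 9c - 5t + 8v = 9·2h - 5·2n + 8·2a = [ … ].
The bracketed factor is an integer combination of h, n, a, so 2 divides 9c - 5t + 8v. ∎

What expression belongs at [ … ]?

Pull the common 2 out of every term: 9·2h - 5·2n + 8·2a = 2(8a + 9h - 5n).
8a + 9h - 5n is an integer, which exhibits the divisibility.

2(8a + 9h - 5n)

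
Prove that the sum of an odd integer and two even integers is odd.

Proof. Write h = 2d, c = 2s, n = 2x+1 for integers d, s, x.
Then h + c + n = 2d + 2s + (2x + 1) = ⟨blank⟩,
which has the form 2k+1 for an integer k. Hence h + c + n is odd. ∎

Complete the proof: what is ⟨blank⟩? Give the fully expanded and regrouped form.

Expanding: 2d + 2s + (2x + 1) = 2d + 2s + 2x + 1.
Every term except the constant is even, so this is 2(d + s + x) + 1,
and d + s + x ∈ ℤ gives the required form.

2(d + s + x) + 1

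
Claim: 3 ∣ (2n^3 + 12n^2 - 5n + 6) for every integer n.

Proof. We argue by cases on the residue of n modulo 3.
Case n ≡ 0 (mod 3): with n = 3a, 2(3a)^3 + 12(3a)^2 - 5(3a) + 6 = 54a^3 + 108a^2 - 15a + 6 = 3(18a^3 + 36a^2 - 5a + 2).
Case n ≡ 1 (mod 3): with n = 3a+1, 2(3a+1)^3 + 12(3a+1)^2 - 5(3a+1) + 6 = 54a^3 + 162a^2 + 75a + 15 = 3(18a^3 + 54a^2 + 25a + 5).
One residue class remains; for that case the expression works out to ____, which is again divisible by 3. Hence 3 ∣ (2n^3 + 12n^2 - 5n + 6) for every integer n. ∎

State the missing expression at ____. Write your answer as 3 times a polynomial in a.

3(18a^3 + 72a^2 + 67a + 20)

Only n ≡ 2 (mod 3) is unaccounted for. Put n = 3a+2:
2(3a+2)^3 + 12(3a+2)^2 - 5(3a+2) + 6 expands to 54a^3 + 216a^2 + 201a + 60,
and factoring out 3 leaves 3(18a^3 + 72a^2 + 67a + 20).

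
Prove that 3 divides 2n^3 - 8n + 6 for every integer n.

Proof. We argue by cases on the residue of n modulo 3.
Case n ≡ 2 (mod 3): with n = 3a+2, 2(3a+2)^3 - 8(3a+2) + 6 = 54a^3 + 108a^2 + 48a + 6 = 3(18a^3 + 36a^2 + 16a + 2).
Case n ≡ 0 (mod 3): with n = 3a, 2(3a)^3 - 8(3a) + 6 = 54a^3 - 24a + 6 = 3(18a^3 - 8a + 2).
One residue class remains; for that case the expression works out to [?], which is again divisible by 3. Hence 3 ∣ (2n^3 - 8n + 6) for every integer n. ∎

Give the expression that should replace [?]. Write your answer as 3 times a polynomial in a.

3(18a^3 + 18a^2 - 2a)

Only n ≡ 1 (mod 3) is unaccounted for. Put n = 3a+1:
2(3a+1)^3 - 8(3a+1) + 6 expands to 54a^3 + 54a^2 - 6a,
and factoring out 3 leaves 3(18a^3 + 18a^2 - 2a).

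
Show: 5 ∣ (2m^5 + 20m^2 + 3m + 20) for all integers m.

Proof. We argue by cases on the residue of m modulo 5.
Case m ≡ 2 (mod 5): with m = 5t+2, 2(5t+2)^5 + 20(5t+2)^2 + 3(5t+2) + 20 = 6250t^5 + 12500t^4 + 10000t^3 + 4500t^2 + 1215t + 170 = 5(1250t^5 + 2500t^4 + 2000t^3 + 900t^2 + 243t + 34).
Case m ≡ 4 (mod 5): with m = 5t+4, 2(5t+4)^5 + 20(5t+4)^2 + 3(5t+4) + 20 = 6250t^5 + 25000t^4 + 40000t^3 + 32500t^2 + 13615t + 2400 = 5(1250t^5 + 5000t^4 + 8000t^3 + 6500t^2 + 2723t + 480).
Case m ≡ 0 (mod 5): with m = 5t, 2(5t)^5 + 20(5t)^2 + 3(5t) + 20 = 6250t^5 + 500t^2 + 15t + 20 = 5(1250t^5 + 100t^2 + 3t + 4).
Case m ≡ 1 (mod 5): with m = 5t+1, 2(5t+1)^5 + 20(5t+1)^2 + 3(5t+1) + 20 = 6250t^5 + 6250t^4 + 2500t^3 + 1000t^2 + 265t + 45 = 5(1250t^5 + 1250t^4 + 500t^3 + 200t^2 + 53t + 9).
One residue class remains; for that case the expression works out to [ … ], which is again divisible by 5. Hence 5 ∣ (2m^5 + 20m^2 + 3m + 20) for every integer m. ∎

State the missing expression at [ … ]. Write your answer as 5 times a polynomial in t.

5(1250t^5 + 3750t^4 + 4500t^3 + 2800t^2 + 933t + 139)

Only m ≡ 3 (mod 5) is unaccounted for. Put m = 5t+3:
2(5t+3)^5 + 20(5t+3)^2 + 3(5t+3) + 20 expands to 6250t^5 + 18750t^4 + 22500t^3 + 14000t^2 + 4665t + 695,
and factoring out 5 leaves 5(1250t^5 + 3750t^4 + 4500t^3 + 2800t^2 + 933t + 139).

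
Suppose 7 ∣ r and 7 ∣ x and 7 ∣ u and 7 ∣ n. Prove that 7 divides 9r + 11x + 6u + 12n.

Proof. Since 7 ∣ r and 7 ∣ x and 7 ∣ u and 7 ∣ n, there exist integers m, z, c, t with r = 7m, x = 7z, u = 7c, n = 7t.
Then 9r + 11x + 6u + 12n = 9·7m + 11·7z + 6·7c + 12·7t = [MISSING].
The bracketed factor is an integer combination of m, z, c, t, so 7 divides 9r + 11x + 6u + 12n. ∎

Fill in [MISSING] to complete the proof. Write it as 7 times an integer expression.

Pull the common 7 out of every term: 9·7m + 11·7z + 6·7c + 12·7t = 7(6c + 9m + 12t + 11z).
6c + 9m + 12t + 11z is an integer, which exhibits the divisibility.

7(6c + 9m + 12t + 11z)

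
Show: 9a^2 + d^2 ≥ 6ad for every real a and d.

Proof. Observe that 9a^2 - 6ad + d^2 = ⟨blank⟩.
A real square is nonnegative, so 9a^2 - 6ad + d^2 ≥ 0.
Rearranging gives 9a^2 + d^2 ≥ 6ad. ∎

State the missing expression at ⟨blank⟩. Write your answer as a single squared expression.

9a^2 - 6ad + d^2 is a perfect-square trinomial: the outer terms are (3a)^2 and (d)^2, and the cross term is -2·3a·d.
So 9a^2 - 6ad + d^2 = (3a - d)^2 ≥ 0.

(3a - d)^2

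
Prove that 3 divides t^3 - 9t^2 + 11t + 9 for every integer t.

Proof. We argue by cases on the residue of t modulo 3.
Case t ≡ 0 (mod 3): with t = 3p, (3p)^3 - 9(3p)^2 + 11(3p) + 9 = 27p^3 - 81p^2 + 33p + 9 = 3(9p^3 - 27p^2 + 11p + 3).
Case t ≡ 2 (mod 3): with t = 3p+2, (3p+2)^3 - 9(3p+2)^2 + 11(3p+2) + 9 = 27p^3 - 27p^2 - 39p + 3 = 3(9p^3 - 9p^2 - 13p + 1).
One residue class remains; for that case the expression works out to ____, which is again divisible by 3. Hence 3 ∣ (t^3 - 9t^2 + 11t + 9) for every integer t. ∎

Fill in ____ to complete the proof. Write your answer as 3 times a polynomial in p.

The residues treated are {0, 2}, so the missing case is t ≡ 1 (mod 3); write t = 3p+1.
Then (3p+1)^3 - 9(3p+1)^2 + 11(3p+1) + 9 = 27p^3 - 54p^2 - 12p + 12 = 3(9p^3 - 18p^2 - 4p + 4).

3(9p^3 - 18p^2 - 4p + 4)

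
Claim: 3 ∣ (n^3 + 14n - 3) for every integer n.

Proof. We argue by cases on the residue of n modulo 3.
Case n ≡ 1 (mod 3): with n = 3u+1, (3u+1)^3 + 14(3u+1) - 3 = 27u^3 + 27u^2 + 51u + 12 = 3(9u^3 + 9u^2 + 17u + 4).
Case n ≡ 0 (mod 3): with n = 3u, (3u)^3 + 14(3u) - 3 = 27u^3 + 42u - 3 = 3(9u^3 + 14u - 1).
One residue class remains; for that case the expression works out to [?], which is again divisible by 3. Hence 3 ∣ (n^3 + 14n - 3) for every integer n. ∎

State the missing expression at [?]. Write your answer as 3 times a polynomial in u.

3(9u^3 + 18u^2 + 26u + 11)

Only n ≡ 2 (mod 3) is unaccounted for. Put n = 3u+2:
(3u+2)^3 + 14(3u+2) - 3 expands to 27u^3 + 54u^2 + 78u + 33,
and factoring out 3 leaves 3(9u^3 + 18u^2 + 26u + 11).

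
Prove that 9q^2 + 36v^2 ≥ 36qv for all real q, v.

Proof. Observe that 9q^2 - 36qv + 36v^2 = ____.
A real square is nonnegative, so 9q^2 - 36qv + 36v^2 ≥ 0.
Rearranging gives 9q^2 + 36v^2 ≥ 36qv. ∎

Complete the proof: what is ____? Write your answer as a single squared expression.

(3q - 6v)^2

The leading and trailing coefficients are 3^2 and 6^2, and 36 = 2·3·6, so the trinomial is (3q - 6v)^2.
Hence 9q^2 - 36qv + 36v^2 ≥ 0.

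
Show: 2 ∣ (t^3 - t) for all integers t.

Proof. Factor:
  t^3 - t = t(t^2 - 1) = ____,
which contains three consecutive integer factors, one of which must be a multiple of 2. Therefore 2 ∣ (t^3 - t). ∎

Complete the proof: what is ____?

(t - 1)t(t + 1)

t(t^2 - 1) = t(t - 1)(t + 1) = (t - 1)t(t + 1).
These three factors are consecutive integers, so their product is divisible by 2.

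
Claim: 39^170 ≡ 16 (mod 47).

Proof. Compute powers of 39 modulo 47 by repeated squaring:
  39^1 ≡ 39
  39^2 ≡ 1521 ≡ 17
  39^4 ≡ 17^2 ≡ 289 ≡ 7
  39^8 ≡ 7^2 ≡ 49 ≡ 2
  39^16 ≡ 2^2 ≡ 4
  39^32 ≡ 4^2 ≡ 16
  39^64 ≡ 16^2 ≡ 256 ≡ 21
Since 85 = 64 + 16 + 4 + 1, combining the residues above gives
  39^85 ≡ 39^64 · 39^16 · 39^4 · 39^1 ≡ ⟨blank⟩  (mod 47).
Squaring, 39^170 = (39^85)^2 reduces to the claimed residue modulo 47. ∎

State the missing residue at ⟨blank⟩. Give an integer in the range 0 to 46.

43

39^64 · 39^16 · 39^4 · 39^1 ≡ 21 · 4 · 7 · 39 = 22932.
22932 mod 47 = 43, so 39^85 ≡ 43 (mod 47).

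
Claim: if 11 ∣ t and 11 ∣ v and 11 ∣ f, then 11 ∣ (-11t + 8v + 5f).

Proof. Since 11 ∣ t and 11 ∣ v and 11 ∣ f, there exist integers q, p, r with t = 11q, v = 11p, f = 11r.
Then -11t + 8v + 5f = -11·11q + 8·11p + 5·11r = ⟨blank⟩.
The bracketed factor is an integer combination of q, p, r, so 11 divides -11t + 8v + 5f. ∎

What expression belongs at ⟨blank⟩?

Each term has a factor of 11: -11·11q + 8·11p + 5·11r = 11·(8p - 11q + 5r).
Since 8p - 11q + 5r is an integer, 11 ∣ (-11t + 8v + 5f).

11(8p - 11q + 5r)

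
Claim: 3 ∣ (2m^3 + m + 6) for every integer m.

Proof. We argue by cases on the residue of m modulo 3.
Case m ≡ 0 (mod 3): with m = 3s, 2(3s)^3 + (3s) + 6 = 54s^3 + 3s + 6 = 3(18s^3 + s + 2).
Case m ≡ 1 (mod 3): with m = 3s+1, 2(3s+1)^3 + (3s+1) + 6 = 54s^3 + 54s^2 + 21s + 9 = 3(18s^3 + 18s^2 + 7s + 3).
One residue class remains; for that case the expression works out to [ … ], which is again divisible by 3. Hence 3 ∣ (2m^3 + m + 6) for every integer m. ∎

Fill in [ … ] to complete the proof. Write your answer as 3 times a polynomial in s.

The residues treated are {0, 1}, so the missing case is m ≡ 2 (mod 3); write m = 3s+2.
Then 2(3s+2)^3 + (3s+2) + 6 = 54s^3 + 108s^2 + 75s + 24 = 3(18s^3 + 36s^2 + 25s + 8).

3(18s^3 + 36s^2 + 25s + 8)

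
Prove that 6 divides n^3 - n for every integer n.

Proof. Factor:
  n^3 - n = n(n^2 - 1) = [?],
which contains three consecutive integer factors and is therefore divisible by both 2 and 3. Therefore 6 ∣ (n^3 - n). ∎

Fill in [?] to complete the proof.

n(n^2 - 1) = n(n - 1)(n + 1) = (n - 1)n(n + 1).
These three factors are consecutive integers, so their product is divisible by 6.

(n - 1)n(n + 1)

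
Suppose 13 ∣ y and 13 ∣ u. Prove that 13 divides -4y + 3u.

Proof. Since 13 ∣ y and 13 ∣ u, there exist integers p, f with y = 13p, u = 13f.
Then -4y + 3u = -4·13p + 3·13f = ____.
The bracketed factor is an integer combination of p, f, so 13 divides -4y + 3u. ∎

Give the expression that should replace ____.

13(3f - 4p)

Each term has a factor of 13: -4·13p + 3·13f = 13·(3f - 4p).
Since 3f - 4p is an integer, 13 ∣ (-4y + 3u).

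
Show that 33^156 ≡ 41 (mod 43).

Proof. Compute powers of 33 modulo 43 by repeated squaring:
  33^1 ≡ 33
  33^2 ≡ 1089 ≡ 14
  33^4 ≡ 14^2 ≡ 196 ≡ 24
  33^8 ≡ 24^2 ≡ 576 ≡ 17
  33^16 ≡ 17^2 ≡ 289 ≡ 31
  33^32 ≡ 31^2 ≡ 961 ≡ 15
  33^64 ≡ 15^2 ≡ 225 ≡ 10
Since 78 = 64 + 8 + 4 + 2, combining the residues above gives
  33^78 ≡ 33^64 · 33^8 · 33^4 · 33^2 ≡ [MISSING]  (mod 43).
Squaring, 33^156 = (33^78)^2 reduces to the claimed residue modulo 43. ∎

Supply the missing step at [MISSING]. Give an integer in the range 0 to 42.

16

33^64 · 33^8 · 33^4 · 33^2 ≡ 10 · 17 · 24 · 14 = 57120.
57120 mod 43 = 16, so 33^78 ≡ 16 (mod 43).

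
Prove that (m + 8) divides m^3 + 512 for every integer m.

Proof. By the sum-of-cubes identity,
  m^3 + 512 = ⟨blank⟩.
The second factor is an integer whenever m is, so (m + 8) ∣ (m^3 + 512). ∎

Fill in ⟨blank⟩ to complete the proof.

(m + 8)(m^2 - 8m + 64)

a^3 + b^3 = (a + b)(a^2 - ab + b^2). With a = m, b = 8:
m^3 + 512 = (m + 8)(m^2 - 8m + 64).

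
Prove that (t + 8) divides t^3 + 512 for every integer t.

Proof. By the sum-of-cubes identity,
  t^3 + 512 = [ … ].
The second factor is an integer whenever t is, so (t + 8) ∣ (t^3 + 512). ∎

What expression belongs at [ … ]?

(t + 8)(t^2 - 8t + 64)

a^3 + b^3 = (a + b)(a^2 - ab + b^2). With a = t, b = 8:
t^3 + 512 = (t + 8)(t^2 - 8t + 64).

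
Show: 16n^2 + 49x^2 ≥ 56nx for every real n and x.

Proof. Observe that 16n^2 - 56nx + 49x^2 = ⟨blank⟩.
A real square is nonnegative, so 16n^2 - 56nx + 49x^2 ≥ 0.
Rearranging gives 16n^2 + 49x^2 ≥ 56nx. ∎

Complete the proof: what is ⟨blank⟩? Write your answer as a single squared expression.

(4n - 7x)^2

The leading and trailing coefficients are 4^2 and 7^2, and 56 = 2·4·7, so the trinomial is (4n - 7x)^2.
Hence 16n^2 - 56nx + 49x^2 ≥ 0.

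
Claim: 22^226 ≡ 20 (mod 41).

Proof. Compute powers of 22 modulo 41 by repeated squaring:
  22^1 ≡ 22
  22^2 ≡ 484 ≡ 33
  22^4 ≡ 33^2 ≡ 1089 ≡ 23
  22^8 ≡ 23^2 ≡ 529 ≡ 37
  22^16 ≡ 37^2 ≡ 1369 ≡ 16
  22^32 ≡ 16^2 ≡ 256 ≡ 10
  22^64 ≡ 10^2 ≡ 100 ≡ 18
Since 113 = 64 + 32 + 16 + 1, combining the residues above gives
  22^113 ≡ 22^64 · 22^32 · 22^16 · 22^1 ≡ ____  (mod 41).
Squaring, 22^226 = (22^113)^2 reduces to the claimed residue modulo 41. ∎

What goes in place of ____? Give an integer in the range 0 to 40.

15

Multiply the listed residues: 18 · 10 · 16 · 22 = 180 → 2880 → 63360.
Reducing modulo 41: 63360 = 1545·41 + 15, so 22^113 ≡ 15.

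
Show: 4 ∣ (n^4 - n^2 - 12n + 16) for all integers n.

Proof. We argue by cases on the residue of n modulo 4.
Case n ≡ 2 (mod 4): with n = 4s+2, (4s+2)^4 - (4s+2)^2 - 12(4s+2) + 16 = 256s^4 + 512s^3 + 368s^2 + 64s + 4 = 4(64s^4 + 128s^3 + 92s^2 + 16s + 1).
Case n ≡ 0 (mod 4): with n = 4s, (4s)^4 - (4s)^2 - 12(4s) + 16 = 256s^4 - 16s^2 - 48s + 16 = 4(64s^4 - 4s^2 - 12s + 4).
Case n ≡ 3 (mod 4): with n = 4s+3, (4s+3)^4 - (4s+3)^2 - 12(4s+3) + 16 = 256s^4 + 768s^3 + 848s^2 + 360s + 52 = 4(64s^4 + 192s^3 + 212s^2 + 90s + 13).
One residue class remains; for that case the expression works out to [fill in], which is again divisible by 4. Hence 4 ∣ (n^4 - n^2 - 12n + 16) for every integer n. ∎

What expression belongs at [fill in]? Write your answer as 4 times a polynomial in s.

Only n ≡ 1 (mod 4) is unaccounted for. Put n = 4s+1:
(4s+1)^4 - (4s+1)^2 - 12(4s+1) + 16 expands to 256s^4 + 256s^3 + 80s^2 - 40s + 4,
and factoring out 4 leaves 4(64s^4 + 64s^3 + 20s^2 - 10s + 1).

4(64s^4 + 64s^3 + 20s^2 - 10s + 1)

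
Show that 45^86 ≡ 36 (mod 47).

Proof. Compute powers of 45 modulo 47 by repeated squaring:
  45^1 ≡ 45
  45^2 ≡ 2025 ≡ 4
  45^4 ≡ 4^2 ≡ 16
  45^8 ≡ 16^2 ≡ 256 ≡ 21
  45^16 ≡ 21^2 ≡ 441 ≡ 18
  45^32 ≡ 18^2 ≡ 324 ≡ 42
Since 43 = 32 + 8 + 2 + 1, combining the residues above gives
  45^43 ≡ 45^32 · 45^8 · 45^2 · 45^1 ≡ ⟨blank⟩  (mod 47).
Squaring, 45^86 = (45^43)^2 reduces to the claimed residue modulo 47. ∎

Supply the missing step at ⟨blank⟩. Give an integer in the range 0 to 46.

Multiply the listed residues: 42 · 21 · 4 · 45 = 882 → 3528 → 158760.
Reducing modulo 47: 158760 = 3377·47 + 41, so 45^43 ≡ 41.

41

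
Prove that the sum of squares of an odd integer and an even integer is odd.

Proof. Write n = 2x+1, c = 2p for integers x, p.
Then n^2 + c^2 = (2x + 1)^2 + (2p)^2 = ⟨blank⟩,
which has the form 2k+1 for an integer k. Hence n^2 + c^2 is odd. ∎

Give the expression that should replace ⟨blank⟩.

Expanding: (2x + 1)^2 + (2p)^2 = 4p^2 + 4x^2 + 4x + 1.
Every term except the constant is even, so this is 2(2p^2 + 2x^2 + 2x) + 1,
and 2p^2 + 2x^2 + 2x ∈ ℤ gives the required form.

2(2p^2 + 2x^2 + 2x) + 1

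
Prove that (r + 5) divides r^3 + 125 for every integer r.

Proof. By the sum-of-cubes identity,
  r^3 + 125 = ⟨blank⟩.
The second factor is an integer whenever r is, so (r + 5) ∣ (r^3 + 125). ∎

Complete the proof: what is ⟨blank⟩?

a^3 + b^3 = (a + b)(a^2 - ab + b^2). With a = r, b = 5:
r^3 + 125 = (r + 5)(r^2 - 5r + 25).

(r + 5)(r^2 - 5r + 25)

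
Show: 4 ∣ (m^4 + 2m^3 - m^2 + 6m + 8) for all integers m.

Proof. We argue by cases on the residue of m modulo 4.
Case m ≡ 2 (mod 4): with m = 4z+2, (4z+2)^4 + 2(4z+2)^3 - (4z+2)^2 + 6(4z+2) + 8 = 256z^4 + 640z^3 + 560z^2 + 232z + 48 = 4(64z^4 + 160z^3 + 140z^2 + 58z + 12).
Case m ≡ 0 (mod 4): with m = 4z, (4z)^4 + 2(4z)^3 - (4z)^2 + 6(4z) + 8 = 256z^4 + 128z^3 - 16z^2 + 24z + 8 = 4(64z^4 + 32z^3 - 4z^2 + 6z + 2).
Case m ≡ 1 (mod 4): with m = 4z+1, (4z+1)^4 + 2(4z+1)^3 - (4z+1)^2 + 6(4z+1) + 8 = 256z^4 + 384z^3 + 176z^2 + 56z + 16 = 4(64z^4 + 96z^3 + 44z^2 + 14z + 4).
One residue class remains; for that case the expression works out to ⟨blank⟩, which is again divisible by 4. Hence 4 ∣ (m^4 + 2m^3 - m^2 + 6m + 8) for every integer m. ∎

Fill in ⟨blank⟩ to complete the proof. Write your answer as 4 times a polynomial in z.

4(64z^4 + 224z^3 + 284z^2 + 162z + 38)

The residues treated are {2, 0, 1}, so the missing case is m ≡ 3 (mod 4); write m = 4z+3.
Then (4z+3)^4 + 2(4z+3)^3 - (4z+3)^2 + 6(4z+3) + 8 = 256z^4 + 896z^3 + 1136z^2 + 648z + 152 = 4(64z^4 + 224z^3 + 284z^2 + 162z + 38).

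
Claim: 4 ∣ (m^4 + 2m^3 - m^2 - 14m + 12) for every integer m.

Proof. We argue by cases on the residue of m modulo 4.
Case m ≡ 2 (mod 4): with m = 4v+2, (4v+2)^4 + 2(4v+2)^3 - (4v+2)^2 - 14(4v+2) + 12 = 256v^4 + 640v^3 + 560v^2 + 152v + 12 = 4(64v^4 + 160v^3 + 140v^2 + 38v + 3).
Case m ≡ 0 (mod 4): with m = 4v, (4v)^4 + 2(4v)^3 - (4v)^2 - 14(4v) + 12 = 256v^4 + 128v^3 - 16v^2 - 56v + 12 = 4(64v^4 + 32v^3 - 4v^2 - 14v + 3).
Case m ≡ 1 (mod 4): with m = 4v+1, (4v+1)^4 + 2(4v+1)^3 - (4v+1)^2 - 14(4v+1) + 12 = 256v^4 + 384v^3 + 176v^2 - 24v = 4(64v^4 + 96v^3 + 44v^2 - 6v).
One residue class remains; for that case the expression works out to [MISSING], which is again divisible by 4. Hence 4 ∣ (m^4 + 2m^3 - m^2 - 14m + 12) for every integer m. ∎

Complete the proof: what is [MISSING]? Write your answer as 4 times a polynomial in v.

The residues treated are {2, 0, 1}, so the missing case is m ≡ 3 (mod 4); write m = 4v+3.
Then (4v+3)^4 + 2(4v+3)^3 - (4v+3)^2 - 14(4v+3) + 12 = 256v^4 + 896v^3 + 1136v^2 + 568v + 96 = 4(64v^4 + 224v^3 + 284v^2 + 142v + 24).

4(64v^4 + 224v^3 + 284v^2 + 142v + 24)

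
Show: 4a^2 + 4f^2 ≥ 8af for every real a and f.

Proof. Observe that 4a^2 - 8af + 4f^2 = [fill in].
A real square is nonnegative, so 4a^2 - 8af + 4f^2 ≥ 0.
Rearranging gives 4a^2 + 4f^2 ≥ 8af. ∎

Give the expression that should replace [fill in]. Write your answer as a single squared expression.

(2a - 2f)^2

The leading and trailing coefficients are 2^2 and 2^2, and 8 = 2·2·2, so the trinomial is (2a - 2f)^2.
Hence 4a^2 - 8af + 4f^2 ≥ 0.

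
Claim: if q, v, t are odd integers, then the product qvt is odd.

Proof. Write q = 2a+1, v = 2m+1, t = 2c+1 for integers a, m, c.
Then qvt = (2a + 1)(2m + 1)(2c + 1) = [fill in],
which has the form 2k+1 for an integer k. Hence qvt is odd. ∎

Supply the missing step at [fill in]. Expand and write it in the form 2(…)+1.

2(4acm + 2ac + 2am + a + 2cm + c + m) + 1

(2a + 1)(2m + 1)(2c + 1) = 8acm + 4ac + 4am + 2a + 4cm + 2c + 2m + 1
= 2(4acm + 2ac + 2am + a + 2cm + c + m) + 1.
Since 4acm + 2ac + 2am + a + 2cm + c + m is an integer, the product is of the form 2k+1 for an integer k.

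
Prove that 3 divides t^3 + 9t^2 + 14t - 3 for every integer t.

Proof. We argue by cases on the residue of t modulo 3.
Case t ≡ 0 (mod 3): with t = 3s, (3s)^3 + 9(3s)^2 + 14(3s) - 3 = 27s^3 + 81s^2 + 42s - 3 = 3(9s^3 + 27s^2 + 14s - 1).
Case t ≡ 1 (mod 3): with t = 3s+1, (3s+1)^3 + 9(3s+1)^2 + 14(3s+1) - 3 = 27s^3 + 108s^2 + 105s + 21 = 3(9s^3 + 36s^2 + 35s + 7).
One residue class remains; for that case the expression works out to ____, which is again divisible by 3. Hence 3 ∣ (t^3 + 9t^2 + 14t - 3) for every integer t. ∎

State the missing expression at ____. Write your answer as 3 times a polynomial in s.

3(9s^3 + 45s^2 + 62s + 23)

Only t ≡ 2 (mod 3) is unaccounted for. Put t = 3s+2:
(3s+2)^3 + 9(3s+2)^2 + 14(3s+2) - 3 expands to 27s^3 + 135s^2 + 186s + 69,
and factoring out 3 leaves 3(9s^3 + 45s^2 + 62s + 23).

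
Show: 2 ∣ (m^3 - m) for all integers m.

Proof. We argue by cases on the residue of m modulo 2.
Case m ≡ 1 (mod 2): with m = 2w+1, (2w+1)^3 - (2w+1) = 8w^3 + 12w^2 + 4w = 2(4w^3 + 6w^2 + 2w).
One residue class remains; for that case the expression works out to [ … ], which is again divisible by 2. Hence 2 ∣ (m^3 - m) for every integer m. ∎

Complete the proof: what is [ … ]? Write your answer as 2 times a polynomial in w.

Only m ≡ 0 (mod 2) is unaccounted for. Put m = 2w:
(2w)^3 - (2w) expands to 8w^3 - 2w,
and factoring out 2 leaves 2(4w^3 - w).

2(4w^3 - w)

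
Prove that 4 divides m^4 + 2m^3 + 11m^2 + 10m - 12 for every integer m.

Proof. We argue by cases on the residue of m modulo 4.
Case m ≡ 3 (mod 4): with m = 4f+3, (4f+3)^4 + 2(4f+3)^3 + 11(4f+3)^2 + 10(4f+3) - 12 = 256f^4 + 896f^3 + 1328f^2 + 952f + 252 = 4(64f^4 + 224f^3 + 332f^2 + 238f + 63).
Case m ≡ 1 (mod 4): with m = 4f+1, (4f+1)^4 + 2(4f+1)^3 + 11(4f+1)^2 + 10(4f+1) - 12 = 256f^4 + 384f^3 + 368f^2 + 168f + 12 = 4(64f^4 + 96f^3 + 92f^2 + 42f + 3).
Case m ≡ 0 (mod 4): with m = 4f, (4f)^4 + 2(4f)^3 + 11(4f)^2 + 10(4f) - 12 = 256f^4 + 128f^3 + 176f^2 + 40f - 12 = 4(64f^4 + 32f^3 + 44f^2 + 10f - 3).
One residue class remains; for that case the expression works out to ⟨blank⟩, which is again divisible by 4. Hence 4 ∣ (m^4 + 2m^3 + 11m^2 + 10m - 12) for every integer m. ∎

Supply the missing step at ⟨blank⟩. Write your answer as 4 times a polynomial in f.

The residues treated are {3, 1, 0}, so the missing case is m ≡ 2 (mod 4); write m = 4f+2.
Then (4f+2)^4 + 2(4f+2)^3 + 11(4f+2)^2 + 10(4f+2) - 12 = 256f^4 + 640f^3 + 752f^2 + 440f + 84 = 4(64f^4 + 160f^3 + 188f^2 + 110f + 21).

4(64f^4 + 160f^3 + 188f^2 + 110f + 21)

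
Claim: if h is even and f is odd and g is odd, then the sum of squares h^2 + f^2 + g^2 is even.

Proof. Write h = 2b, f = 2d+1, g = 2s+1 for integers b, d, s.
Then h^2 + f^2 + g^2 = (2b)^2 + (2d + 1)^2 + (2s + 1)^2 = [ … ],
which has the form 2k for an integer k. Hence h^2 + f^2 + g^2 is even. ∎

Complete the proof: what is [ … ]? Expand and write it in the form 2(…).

2(2b^2 + 2d^2 + 2d + 2s^2 + 2s + 1)

Expanding: (2b)^2 + (2d + 1)^2 + (2s + 1)^2 = 4b^2 + 4d^2 + 4d + 4s^2 + 4s + 2.
Every term is even; pulling out the factor of 2 gives 2(2b^2 + 2d^2 + 2d + 2s^2 + 2s + 1).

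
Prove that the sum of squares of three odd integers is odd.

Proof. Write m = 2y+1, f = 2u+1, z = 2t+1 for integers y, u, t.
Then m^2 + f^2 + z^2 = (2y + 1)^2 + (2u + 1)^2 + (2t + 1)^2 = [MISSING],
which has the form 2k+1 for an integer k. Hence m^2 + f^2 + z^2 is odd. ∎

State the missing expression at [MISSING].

(2y + 1)^2 + (2u + 1)^2 + (2t + 1)^2 = 4t^2 + 4t + 4u^2 + 4u + 4y^2 + 4y + 3
= 2(2t^2 + 2t + 2u^2 + 2u + 2y^2 + 2y + 1) + 1.
Since 2t^2 + 2t + 2u^2 + 2u + 2y^2 + 2y + 1 is an integer, the sum of squares is of the form 2k+1 for an integer k.

2(2t^2 + 2t + 2u^2 + 2u + 2y^2 + 2y + 1) + 1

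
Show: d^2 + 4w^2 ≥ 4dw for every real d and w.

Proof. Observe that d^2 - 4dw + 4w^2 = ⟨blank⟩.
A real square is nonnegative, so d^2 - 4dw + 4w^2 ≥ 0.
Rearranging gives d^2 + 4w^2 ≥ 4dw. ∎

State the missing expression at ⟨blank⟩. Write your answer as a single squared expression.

(d - 2w)^2

The leading and trailing coefficients are 1^2 and 2^2, and 4 = 2·1·2, so the trinomial is (d - 2w)^2.
Hence d^2 - 4dw + 4w^2 ≥ 0.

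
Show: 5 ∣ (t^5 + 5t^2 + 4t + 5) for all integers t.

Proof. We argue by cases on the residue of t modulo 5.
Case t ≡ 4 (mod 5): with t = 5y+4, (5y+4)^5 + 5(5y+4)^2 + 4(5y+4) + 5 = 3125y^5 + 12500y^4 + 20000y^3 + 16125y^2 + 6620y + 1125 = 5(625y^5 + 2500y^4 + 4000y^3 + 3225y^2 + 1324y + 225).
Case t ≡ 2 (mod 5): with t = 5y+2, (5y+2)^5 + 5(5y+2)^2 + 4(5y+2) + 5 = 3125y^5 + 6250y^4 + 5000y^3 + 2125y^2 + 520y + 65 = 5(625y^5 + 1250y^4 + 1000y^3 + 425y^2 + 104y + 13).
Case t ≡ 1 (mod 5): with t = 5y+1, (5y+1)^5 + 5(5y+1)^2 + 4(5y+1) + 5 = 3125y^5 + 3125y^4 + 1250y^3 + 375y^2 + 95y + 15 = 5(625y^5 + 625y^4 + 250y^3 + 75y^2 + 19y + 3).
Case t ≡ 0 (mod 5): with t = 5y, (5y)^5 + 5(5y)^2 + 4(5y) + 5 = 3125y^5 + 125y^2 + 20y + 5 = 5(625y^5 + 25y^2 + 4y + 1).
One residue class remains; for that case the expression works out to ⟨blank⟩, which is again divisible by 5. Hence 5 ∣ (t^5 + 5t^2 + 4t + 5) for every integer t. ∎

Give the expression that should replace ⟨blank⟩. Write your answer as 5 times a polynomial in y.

5(625y^5 + 1875y^4 + 2250y^3 + 1375y^2 + 439y + 61)

The residues treated are {4, 2, 1, 0}, so the missing case is t ≡ 3 (mod 5); write t = 5y+3.
Then (5y+3)^5 + 5(5y+3)^2 + 4(5y+3) + 5 = 3125y^5 + 9375y^4 + 11250y^3 + 6875y^2 + 2195y + 305 = 5(625y^5 + 1875y^4 + 2250y^3 + 1375y^2 + 439y + 61).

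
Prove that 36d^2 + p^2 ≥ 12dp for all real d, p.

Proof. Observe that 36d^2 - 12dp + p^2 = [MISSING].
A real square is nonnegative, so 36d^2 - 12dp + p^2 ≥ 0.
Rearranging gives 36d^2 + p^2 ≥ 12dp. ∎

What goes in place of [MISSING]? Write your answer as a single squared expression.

The leading and trailing coefficients are 6^2 and 1^2, and 12 = 2·6·1, so the trinomial is (6d - p)^2.
Hence 36d^2 - 12dp + p^2 ≥ 0.

(6d - p)^2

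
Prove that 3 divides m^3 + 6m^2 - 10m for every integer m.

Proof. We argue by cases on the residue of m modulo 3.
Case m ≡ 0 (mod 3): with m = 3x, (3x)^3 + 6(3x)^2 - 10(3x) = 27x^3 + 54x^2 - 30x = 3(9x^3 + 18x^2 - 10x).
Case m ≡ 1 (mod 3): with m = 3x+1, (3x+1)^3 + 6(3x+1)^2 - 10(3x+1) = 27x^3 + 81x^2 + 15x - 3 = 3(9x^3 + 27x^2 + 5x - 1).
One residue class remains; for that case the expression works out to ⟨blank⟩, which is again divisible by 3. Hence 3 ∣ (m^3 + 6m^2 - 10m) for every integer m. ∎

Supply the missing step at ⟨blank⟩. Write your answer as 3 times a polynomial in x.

3(9x^3 + 36x^2 + 26x + 4)

The residues treated are {0, 1}, so the missing case is m ≡ 2 (mod 3); write m = 3x+2.
Then (3x+2)^3 + 6(3x+2)^2 - 10(3x+2) = 27x^3 + 108x^2 + 78x + 12 = 3(9x^3 + 36x^2 + 26x + 4).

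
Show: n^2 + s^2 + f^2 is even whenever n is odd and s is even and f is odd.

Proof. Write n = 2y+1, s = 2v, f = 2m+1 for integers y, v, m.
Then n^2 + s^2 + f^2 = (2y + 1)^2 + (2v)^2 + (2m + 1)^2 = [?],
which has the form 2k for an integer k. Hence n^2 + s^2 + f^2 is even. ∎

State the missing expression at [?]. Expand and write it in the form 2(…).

(2y + 1)^2 + (2v)^2 + (2m + 1)^2 = 4m^2 + 4m + 4v^2 + 4y^2 + 4y + 2
= 2(2m^2 + 2m + 2v^2 + 2y^2 + 2y + 1).
Since 2m^2 + 2m + 2v^2 + 2y^2 + 2y + 1 is an integer, the sum of squares is of the form 2k for an integer k.

2(2m^2 + 2m + 2v^2 + 2y^2 + 2y + 1)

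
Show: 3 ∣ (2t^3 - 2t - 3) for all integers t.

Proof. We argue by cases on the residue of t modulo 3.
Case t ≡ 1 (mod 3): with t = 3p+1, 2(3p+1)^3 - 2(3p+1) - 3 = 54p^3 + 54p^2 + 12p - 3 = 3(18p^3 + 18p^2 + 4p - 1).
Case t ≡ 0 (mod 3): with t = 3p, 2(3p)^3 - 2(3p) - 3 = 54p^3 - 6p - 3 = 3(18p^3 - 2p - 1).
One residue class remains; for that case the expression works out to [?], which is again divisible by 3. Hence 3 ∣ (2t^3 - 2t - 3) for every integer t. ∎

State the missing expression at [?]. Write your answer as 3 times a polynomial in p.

3(18p^3 + 36p^2 + 22p + 3)

Only t ≡ 2 (mod 3) is unaccounted for. Put t = 3p+2:
2(3p+2)^3 - 2(3p+2) - 3 expands to 54p^3 + 108p^2 + 66p + 9,
and factoring out 3 leaves 3(18p^3 + 36p^2 + 22p + 3).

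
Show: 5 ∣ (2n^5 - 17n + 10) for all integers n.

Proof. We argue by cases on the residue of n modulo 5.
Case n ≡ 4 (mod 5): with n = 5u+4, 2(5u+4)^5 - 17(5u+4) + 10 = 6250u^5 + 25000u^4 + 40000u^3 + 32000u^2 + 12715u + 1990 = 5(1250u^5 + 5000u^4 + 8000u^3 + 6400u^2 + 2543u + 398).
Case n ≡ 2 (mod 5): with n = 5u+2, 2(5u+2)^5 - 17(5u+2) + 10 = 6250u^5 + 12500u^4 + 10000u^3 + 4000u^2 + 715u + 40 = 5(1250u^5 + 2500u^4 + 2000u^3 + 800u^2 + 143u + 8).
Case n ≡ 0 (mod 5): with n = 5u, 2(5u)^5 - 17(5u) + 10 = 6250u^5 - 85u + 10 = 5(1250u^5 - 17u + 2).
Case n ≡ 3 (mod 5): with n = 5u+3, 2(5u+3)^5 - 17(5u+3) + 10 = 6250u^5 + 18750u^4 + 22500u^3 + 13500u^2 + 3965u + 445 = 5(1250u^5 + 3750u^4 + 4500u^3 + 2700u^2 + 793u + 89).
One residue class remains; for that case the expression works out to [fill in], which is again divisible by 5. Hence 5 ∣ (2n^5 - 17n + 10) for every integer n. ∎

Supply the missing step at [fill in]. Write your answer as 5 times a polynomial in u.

Only n ≡ 1 (mod 5) is unaccounted for. Put n = 5u+1:
2(5u+1)^5 - 17(5u+1) + 10 expands to 6250u^5 + 6250u^4 + 2500u^3 + 500u^2 - 35u - 5,
and factoring out 5 leaves 5(1250u^5 + 1250u^4 + 500u^3 + 100u^2 - 7u - 1).

5(1250u^5 + 1250u^4 + 500u^3 + 100u^2 - 7u - 1)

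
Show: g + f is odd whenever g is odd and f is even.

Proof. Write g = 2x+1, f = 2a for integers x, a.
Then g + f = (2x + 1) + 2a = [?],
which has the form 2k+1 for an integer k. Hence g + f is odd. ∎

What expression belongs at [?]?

(2x + 1) + 2a = 2a + 2x + 1
= 2(a + x) + 1.
Since a + x is an integer, the sum is of the form 2k+1 for an integer k.

2(a + x) + 1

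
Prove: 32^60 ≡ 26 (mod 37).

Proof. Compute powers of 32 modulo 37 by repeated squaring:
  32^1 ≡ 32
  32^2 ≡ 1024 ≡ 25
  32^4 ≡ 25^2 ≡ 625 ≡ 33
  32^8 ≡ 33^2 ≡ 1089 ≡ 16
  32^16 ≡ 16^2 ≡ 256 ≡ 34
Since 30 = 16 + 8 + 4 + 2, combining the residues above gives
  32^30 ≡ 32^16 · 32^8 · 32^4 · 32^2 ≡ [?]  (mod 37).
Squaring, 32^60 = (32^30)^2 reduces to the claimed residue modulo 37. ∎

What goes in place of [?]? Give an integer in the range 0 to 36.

Multiply the listed residues: 34 · 16 · 33 · 25 = 544 → 17952 → 448800.
Reducing modulo 37: 448800 = 12129·37 + 27, so 32^30 ≡ 27.

27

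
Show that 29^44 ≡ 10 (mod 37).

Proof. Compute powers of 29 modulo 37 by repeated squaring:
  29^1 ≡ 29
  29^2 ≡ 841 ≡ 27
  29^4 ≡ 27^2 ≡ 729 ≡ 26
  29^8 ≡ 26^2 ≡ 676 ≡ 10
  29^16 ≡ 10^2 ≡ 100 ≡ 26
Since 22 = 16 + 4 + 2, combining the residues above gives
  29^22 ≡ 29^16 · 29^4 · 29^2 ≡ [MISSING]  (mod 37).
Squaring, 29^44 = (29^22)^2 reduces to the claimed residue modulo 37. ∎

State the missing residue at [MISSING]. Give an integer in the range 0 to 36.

Multiply the listed residues: 26 · 26 · 27 = 676 → 18252.
Reducing modulo 37: 18252 = 493·37 + 11, so 29^22 ≡ 11.

11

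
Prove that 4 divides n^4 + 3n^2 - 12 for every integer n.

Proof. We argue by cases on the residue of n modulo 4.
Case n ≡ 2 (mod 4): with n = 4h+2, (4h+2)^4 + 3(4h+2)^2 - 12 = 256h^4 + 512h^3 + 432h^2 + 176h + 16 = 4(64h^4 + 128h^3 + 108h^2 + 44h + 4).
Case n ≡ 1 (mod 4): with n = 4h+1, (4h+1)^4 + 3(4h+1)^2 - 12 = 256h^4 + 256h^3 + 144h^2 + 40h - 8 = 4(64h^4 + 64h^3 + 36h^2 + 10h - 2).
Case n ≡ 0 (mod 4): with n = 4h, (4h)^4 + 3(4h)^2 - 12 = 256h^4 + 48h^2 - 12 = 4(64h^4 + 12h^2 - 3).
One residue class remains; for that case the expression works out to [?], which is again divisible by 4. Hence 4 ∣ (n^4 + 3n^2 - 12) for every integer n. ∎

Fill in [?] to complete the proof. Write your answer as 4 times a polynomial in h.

Only n ≡ 3 (mod 4) is unaccounted for. Put n = 4h+3:
(4h+3)^4 + 3(4h+3)^2 - 12 expands to 256h^4 + 768h^3 + 912h^2 + 504h + 96,
and factoring out 4 leaves 4(64h^4 + 192h^3 + 228h^2 + 126h + 24).

4(64h^4 + 192h^3 + 228h^2 + 126h + 24)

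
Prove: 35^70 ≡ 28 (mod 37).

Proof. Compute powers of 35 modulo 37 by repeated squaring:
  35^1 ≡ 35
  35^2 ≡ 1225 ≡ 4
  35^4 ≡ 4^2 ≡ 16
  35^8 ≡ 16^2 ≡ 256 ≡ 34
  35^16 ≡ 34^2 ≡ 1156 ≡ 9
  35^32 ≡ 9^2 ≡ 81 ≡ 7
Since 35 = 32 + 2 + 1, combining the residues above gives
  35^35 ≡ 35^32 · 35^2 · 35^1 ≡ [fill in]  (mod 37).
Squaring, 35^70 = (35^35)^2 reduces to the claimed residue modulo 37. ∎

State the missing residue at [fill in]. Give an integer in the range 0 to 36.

Multiply the listed residues: 7 · 4 · 35 = 28 → 980.
Reducing modulo 37: 980 = 26·37 + 18, so 35^35 ≡ 18.

18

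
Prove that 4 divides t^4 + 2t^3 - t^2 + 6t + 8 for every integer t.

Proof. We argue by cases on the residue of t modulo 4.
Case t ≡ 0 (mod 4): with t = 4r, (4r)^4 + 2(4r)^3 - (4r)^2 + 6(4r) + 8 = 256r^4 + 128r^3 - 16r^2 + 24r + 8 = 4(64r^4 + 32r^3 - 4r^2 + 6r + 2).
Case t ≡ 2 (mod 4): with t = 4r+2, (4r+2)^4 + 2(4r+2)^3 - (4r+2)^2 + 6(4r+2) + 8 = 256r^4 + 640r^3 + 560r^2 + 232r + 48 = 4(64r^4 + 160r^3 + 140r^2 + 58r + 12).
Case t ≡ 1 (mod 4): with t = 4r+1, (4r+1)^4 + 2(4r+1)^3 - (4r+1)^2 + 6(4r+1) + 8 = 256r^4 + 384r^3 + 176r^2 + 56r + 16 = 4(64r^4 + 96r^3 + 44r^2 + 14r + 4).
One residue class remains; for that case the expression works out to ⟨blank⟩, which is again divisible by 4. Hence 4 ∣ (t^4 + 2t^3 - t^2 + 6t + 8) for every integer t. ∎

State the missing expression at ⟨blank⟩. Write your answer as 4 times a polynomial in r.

4(64r^4 + 224r^3 + 284r^2 + 162r + 38)

Only t ≡ 3 (mod 4) is unaccounted for. Put t = 4r+3:
(4r+3)^4 + 2(4r+3)^3 - (4r+3)^2 + 6(4r+3) + 8 expands to 256r^4 + 896r^3 + 1136r^2 + 648r + 152,
and factoring out 4 leaves 4(64r^4 + 224r^3 + 284r^2 + 162r + 38).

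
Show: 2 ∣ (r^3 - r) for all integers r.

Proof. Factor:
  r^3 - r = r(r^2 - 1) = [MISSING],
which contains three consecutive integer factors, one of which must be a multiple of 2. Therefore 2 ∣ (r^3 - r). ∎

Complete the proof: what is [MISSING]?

(r - 1)r(r + 1)

r(r^2 - 1) = r(r - 1)(r + 1) = (r - 1)r(r + 1).
These three factors are consecutive integers, so their product is divisible by 2.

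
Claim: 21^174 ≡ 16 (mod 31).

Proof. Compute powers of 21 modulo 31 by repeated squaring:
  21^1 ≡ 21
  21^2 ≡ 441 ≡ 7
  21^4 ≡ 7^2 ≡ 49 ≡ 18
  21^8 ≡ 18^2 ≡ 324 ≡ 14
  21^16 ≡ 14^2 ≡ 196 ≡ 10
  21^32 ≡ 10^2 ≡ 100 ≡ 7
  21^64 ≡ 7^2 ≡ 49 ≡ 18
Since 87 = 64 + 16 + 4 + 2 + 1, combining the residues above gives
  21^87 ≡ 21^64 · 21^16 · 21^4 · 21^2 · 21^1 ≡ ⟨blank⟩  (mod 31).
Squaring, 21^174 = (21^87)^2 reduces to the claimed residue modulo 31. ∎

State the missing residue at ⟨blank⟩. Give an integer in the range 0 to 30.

Multiply the listed residues: 18 · 10 · 18 · 7 · 21 = 180 → 3240 → 22680 → 476280.
Reducing modulo 31: 476280 = 15363·31 + 27, so 21^87 ≡ 27.

27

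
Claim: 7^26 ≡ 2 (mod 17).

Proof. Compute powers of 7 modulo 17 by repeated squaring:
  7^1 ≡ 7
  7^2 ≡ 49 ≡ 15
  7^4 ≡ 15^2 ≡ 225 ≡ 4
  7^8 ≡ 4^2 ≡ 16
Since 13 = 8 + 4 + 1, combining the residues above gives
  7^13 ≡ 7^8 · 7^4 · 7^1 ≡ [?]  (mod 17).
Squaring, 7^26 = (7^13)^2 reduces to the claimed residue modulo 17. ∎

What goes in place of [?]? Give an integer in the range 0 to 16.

6

7^8 · 7^4 · 7^1 ≡ 16 · 4 · 7 = 448.
448 mod 17 = 6, so 7^13 ≡ 6 (mod 17).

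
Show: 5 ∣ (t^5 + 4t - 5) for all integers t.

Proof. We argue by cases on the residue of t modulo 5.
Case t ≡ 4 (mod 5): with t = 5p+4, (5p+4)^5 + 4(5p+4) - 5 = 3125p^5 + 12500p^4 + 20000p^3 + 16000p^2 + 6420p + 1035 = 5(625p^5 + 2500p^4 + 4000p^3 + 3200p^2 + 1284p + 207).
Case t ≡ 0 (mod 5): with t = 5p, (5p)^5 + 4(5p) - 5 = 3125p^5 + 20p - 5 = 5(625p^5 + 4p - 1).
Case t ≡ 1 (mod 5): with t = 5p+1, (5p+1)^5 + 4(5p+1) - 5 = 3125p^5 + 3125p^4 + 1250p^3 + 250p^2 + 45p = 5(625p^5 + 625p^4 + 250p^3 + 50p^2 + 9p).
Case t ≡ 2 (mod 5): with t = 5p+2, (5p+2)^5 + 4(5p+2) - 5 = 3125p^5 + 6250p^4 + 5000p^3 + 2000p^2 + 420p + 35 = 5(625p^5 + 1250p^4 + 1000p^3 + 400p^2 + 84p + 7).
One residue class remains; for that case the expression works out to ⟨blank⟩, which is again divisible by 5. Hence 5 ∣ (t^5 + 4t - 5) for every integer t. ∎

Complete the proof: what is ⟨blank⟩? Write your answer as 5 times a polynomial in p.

5(625p^5 + 1875p^4 + 2250p^3 + 1350p^2 + 409p + 50)

Only t ≡ 3 (mod 5) is unaccounted for. Put t = 5p+3:
(5p+3)^5 + 4(5p+3) - 5 expands to 3125p^5 + 9375p^4 + 11250p^3 + 6750p^2 + 2045p + 250,
and factoring out 5 leaves 5(625p^5 + 1875p^4 + 2250p^3 + 1350p^2 + 409p + 50).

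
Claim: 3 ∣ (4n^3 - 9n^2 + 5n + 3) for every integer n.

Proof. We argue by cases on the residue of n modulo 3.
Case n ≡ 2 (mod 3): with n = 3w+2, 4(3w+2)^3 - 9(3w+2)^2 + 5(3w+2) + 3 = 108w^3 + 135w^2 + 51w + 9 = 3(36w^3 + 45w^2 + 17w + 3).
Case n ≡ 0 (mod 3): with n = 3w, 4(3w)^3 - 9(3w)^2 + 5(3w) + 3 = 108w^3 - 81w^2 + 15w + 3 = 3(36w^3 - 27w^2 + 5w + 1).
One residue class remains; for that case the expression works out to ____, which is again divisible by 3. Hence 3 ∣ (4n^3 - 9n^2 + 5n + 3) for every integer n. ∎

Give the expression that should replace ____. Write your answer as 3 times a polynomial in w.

Only n ≡ 1 (mod 3) is unaccounted for. Put n = 3w+1:
4(3w+1)^3 - 9(3w+1)^2 + 5(3w+1) + 3 expands to 108w^3 + 27w^2 - 3w + 3,
and factoring out 3 leaves 3(36w^3 + 9w^2 - w + 1).

3(36w^3 + 9w^2 - w + 1)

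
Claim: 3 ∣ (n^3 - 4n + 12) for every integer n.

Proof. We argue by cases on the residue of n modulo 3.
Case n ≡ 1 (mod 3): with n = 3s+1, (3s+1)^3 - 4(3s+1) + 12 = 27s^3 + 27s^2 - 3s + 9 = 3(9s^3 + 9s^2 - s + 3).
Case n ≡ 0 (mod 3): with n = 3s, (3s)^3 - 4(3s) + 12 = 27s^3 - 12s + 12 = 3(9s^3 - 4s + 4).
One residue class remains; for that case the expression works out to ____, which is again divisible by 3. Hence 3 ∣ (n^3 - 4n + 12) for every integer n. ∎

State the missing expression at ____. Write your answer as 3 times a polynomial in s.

Only n ≡ 2 (mod 3) is unaccounted for. Put n = 3s+2:
(3s+2)^3 - 4(3s+2) + 12 expands to 27s^3 + 54s^2 + 24s + 12,
and factoring out 3 leaves 3(9s^3 + 18s^2 + 8s + 4).

3(9s^3 + 18s^2 + 8s + 4)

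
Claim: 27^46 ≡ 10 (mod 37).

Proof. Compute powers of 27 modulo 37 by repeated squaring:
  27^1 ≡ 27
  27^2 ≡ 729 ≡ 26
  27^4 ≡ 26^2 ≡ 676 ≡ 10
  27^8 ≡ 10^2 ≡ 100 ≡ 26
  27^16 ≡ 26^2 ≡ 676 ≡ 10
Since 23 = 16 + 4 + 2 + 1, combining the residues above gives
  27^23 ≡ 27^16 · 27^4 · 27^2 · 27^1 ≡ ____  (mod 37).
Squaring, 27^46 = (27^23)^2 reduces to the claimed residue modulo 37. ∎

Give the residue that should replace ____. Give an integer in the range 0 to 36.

11

27^16 · 27^4 · 27^2 · 27^1 ≡ 10 · 10 · 26 · 27 = 70200.
70200 mod 37 = 11, so 27^23 ≡ 11 (mod 37).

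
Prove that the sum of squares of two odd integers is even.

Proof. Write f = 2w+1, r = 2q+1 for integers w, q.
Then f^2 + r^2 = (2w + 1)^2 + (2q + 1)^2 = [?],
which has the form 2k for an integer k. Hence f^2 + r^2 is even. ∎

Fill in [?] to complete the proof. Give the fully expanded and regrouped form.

Expanding: (2w + 1)^2 + (2q + 1)^2 = 4q^2 + 4q + 4w^2 + 4w + 2.
Every term is even; pulling out the factor of 2 gives 2(2q^2 + 2q + 2w^2 + 2w + 1).

2(2q^2 + 2q + 2w^2 + 2w + 1)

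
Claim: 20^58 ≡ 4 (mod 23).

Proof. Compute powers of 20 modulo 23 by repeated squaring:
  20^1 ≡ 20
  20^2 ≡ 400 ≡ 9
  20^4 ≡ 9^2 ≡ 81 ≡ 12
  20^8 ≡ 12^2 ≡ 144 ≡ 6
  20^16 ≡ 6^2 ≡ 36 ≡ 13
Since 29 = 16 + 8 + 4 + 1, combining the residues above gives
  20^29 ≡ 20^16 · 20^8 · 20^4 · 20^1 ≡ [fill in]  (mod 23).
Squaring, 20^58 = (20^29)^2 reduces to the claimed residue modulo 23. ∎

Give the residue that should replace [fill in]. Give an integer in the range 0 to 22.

20^16 · 20^8 · 20^4 · 20^1 ≡ 13 · 6 · 12 · 20 = 18720.
18720 mod 23 = 21, so 20^29 ≡ 21 (mod 23).

21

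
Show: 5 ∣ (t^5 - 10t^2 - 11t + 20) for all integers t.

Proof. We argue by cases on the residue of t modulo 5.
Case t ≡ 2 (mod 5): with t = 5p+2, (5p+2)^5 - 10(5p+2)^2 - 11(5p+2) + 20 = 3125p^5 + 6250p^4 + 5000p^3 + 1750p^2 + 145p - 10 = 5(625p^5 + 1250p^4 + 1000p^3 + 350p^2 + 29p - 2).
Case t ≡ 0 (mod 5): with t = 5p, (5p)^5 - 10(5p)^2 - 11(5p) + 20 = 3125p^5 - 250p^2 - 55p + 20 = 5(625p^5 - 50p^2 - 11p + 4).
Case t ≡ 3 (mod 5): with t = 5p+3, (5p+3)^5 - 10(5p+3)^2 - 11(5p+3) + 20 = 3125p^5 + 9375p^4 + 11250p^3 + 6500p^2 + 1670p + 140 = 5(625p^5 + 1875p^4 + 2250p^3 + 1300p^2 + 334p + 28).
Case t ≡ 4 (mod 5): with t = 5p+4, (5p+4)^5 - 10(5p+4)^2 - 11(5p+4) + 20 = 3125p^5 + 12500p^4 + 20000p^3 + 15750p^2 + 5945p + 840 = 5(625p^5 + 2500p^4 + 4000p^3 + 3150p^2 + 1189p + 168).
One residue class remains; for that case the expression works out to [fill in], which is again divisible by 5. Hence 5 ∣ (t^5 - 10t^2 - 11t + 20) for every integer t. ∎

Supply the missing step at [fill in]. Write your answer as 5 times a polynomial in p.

The residues treated are {2, 0, 3, 4}, so the missing case is t ≡ 1 (mod 5); write t = 5p+1.
Then (5p+1)^5 - 10(5p+1)^2 - 11(5p+1) + 20 = 3125p^5 + 3125p^4 + 1250p^3 - 130p = 5(625p^5 + 625p^4 + 250p^3 - 26p).

5(625p^5 + 625p^4 + 250p^3 - 26p)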